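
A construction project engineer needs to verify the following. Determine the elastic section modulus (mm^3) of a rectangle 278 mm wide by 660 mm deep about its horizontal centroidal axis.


S = b * h^2 / 6
= 278 * 660^2 / 6
= 278 * 435600 / 6
= 20182800.0 mm^3

20182800.0 mm^3


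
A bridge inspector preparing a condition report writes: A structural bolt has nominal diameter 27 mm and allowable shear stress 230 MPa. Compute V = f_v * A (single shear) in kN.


A = pi * d^2 / 4 = pi * 27^2 / 4 = 572.5553 mm^2
V = f_v * A / 1000 = 230 * 572.5553 / 1000
= 131.6877 kN

131.6877 kN


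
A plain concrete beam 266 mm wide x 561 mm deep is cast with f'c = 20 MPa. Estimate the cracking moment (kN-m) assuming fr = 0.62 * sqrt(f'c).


fr = 0.62 * sqrt(20) = 0.62 * 4.4721 = 2.7727 MPa
I = 266 * 561^3 / 12 = 3913712995.5 mm^4
y_t = 280.5 mm
M_cr = fr * I / y_t = 2.7727 * 3913712995.5 / 280.5 N-mm
= 38.6868 kN-m

38.6868 kN-m


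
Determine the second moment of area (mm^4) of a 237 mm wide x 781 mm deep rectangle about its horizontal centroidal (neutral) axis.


I = b * h^3 / 12
= 237 * 781^3 / 12
= 237 * 476379541 / 12
= 9408495934.75 mm^4

9408495934.75 mm^4


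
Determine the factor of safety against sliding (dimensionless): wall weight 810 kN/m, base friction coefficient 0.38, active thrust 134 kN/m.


Resisting force = mu * W = 0.38 * 810 = 307.8 kN/m
FOS = Resisting / Driving = 307.8 / 134
= 2.297 (dimensionless)

2.297 (dimensionless)


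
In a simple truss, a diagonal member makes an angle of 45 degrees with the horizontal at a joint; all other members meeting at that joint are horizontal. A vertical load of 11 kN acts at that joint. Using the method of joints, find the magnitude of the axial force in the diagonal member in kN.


At the joint, only the diagonal has a vertical component, so vertical equilibrium gives:
F * sin(45) = 11
F = 11 / sin(45)
= 11 / 0.707107
= 15.56 kN

15.56 kN


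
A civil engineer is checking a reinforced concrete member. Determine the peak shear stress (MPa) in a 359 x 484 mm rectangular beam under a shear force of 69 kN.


A = b * h = 359 * 484 = 173756 mm^2
V = 69 kN = 69000.0 N
tau_max = 1.5 * V / A = 1.5 * 69000.0 / 173756
= 0.5957 MPa

0.5957 MPa


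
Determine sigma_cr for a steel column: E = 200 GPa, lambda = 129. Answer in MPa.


sigma_cr = pi^2 * E / lambda^2
= 9.8696 * 200000.0 / 129^2
= 9.8696 * 200000.0 / 16641
= 118.6179 MPa

118.6179 MPa


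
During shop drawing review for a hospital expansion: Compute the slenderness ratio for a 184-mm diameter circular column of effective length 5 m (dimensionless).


Radius of gyration r = d / 4 = 184 / 4 = 46.0 mm
L_eff = 5000.0 mm
Slenderness ratio = L / r = 5000.0 / 46.0 = 108.7 (dimensionless)

108.7 (dimensionless)


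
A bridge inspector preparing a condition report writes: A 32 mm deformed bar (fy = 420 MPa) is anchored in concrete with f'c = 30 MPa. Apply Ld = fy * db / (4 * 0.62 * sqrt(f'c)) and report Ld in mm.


Ld = (fy * db) / (4 * 0.62 * sqrt(f'c))
= (420 * 32) / (4 * 0.62 * sqrt(30))
= 13440 / 13.5835
= 989.43 mm

989.43 mm


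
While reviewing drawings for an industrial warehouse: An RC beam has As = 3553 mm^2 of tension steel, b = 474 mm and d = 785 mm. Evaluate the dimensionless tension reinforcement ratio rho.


rho = As / (b * d)
= 3553 / (474 * 785)
= 3553 / 372090
= 0.009549 (dimensionless)

0.009549 (dimensionless)


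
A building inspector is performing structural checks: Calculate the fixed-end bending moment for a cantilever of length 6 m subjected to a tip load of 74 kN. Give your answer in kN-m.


For a cantilever with a point load at the free end:
M_max = P * L = 74 * 6 = 444 kN-m

444 kN-m


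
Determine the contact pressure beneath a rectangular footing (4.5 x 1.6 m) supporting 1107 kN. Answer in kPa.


A = 4.5 * 1.6 = 7.2 m^2
q = P / A = 1107 / 7.2
= 153.75 kPa

153.75 kPa


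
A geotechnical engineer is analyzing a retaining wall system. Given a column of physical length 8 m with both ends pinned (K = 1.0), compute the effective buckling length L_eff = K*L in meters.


L_eff = K * L
= 1.0 * 8
= 8.0 m

8.0 m


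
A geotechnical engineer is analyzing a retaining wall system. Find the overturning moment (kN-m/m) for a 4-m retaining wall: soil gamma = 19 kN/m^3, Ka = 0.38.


Pa = 0.5 * Ka * gamma * H^2
= 0.5 * 0.38 * 19 * 4^2
= 57.76 kN/m
Arm = H / 3 = 4 / 3 = 1.3333 m
Mo = Pa * arm = Pa * H / 3 = 57.76 * 4 / 3 = 77.0133 kN-m/m

77.0133 kN-m/m


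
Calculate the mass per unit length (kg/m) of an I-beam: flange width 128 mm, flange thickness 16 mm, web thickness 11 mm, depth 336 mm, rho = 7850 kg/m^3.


A_flanges = 2 * 128 * 16 = 4096 mm^2
A_web = (336 - 2 * 16) * 11 = 3344 mm^2
A_total = 4096 + 3344 = 7440 mm^2 = 0.007440 m^2
Weight = rho * A = 7850 * 0.007440 = 58.404 kg/m

58.404 kg/m


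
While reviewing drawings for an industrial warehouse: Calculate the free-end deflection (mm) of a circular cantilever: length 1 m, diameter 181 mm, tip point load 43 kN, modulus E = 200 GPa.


I = pi * d^4 / 64 = pi * 181^4 / 64 = 52684662.0 mm^4
L = 1000.0 mm, P = 43000.0 N, E = 200000.0 MPa
delta = P * L^3 / (3 * E * I)
= 43000.0 * 1000.0^3 / (3 * 200000.0 * 52684662.0)
= 1.3603 mm

1.3603 mm


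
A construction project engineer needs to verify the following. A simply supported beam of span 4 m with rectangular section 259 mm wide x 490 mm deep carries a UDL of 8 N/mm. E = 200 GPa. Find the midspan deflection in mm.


I = 259 * 490^3 / 12 = 2539257583.33 mm^4
L = 4000.0 mm, w = 8 N/mm, E = 200000.0 MPa
delta = 5 * w * L^4 / (384 * E * I)
= 5 * 8 * 4000.0^4 / (384 * 200000.0 * 2539257583.33)
= 0.0525 mm

0.0525 mm


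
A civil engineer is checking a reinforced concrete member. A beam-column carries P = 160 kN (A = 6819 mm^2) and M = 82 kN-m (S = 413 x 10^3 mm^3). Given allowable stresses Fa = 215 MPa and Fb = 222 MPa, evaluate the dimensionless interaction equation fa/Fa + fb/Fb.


f_a = P / A = 160000.0 / 6819 = 23.4639 MPa
f_b = M / S = 82000000.0 / 413000.0 = 198.5472 MPa
Ratio = f_a / Fa + f_b / Fb
= 23.4639 / 215 + 198.5472 / 222
= 1.0035 (dimensionless)

1.0035 (dimensionless)


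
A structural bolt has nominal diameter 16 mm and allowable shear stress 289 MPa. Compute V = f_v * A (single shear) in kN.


A = pi * d^2 / 4 = pi * 16^2 / 4 = 201.0619 mm^2
V = f_v * A / 1000 = 289 * 201.0619 / 1000
= 58.1069 kN

58.1069 kN


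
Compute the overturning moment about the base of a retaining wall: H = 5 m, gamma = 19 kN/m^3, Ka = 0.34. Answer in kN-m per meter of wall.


Pa = 0.5 * Ka * gamma * H^2
= 0.5 * 0.34 * 19 * 5^2
= 80.75 kN/m
Arm = H / 3 = 5 / 3 = 1.6667 m
Mo = Pa * arm = Pa * H / 3 = 80.75 * 5 / 3 = 134.5833 kN-m/m

134.5833 kN-m/m


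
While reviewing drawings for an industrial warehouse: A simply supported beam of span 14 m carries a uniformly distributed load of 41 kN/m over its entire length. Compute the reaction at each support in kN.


Total load = w * L = 41 * 14 = 574 kN
By symmetry, each reaction R = total / 2 = 574 / 2 = 287.0 kN

287.0 kN


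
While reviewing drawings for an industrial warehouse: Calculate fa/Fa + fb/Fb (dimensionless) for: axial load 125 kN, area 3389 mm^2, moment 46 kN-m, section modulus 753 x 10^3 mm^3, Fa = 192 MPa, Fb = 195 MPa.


f_a = P / A = 125000.0 / 3389 = 36.884 MPa
f_b = M / S = 46000000.0 / 753000.0 = 61.089 MPa
Ratio = f_a / Fa + f_b / Fb
= 36.884 / 192 + 61.089 / 195
= 0.5054 (dimensionless)

0.5054 (dimensionless)


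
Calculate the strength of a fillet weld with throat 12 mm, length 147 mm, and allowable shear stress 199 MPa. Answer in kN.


Strength = throat * length * allowable stress
= 12 * 147 * 199 N
= 351036 N
= 351.04 kN

351.04 kN


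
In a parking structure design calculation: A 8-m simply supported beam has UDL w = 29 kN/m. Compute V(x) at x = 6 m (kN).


R_A = w * L / 2 = 29 * 8 / 2 = 116.0 kN
V(x) = R_A - w * x = 116.0 - 29 * 6
= -58.0 kN

-58.0 kN


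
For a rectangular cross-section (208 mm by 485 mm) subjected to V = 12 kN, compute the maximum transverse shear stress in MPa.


A = b * h = 208 * 485 = 100880 mm^2
V = 12 kN = 12000.0 N
tau_max = 1.5 * V / A = 1.5 * 12000.0 / 100880
= 0.1784 MPa

0.1784 MPa


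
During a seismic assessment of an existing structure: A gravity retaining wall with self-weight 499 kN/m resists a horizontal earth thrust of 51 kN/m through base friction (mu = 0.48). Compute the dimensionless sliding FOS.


Resisting force = mu * W = 0.48 * 499 = 239.52 kN/m
FOS = Resisting / Driving = 239.52 / 51
= 4.6965 (dimensionless)

4.6965 (dimensionless)


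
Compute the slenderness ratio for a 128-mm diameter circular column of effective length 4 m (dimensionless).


Radius of gyration r = d / 4 = 128 / 4 = 32.0 mm
L_eff = 4000.0 mm
Slenderness ratio = L / r = 4000.0 / 32.0 = 125.0 (dimensionless)

125.0 (dimensionless)


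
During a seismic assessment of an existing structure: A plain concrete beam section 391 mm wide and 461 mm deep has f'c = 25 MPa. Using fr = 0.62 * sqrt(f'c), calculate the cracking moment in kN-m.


fr = 0.62 * sqrt(25) = 0.62 * 5.0 = 3.1 MPa
I = 391 * 461^3 / 12 = 3192260230.92 mm^4
y_t = 230.5 mm
M_cr = fr * I / y_t = 3.1 * 3192260230.92 / 230.5 N-mm
= 42.9328 kN-m

42.9328 kN-m


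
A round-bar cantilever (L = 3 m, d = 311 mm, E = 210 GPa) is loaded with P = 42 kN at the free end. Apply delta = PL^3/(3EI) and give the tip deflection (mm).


I = pi * d^4 / 64 = pi * 311^4 / 64 = 459210124.66 mm^4
L = 3000.0 mm, P = 42000.0 N, E = 210000.0 MPa
delta = P * L^3 / (3 * E * I)
= 42000.0 * 3000.0^3 / (3 * 210000.0 * 459210124.66)
= 3.9198 mm

3.9198 mm


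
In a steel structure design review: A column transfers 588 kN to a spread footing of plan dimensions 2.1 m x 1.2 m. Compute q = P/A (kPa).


A = 2.1 * 1.2 = 2.52 m^2
q = P / A = 588 / 2.52
= 233.3333 kPa

233.3333 kPa


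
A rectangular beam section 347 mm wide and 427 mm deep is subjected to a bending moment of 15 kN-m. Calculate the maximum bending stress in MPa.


I = b * h^3 / 12 = 347 * 427^3 / 12 = 2251292133.42 mm^4
y = h / 2 = 427 / 2 = 213.5 mm
M = 15 kN-m = 15000000.0 N-mm
sigma = M * y / I = 15000000.0 * 213.5 / 2251292133.42
= 1.42 MPa

1.42 MPa


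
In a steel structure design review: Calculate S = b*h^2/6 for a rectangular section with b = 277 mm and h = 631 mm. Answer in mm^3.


S = b * h^2 / 6
= 277 * 631^2 / 6
= 277 * 398161 / 6
= 18381766.17 mm^3

18381766.17 mm^3


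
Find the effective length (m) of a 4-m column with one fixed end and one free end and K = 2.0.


L_eff = K * L
= 2.0 * 4
= 8.0 m

8.0 m


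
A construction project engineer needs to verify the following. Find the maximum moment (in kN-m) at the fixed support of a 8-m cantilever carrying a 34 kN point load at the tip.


For a cantilever with a point load at the free end:
M_max = P * L = 34 * 8 = 272 kN-m

272 kN-m


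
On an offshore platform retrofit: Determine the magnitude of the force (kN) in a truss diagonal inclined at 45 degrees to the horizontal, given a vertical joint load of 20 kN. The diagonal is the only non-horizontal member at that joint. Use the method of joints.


At the joint, only the diagonal has a vertical component, so vertical equilibrium gives:
F * sin(45) = 20
F = 20 / sin(45)
= 20 / 0.707107
= 28.28 kN

28.28 kN


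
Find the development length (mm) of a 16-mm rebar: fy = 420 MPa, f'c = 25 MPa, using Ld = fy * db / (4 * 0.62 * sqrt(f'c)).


Ld = (fy * db) / (4 * 0.62 * sqrt(f'c))
= (420 * 16) / (4 * 0.62 * sqrt(25))
= 6720 / 12.4
= 541.94 mm

541.94 mm


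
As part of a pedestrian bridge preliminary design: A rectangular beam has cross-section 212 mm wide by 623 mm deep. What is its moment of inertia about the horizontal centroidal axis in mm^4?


I = b * h^3 / 12
= 212 * 623^3 / 12
= 212 * 241804367 / 12
= 4271877150.33 mm^4

4271877150.33 mm^4


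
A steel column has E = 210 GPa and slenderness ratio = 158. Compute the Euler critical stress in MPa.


sigma_cr = pi^2 * E / lambda^2
= 9.8696 * 210000.0 / 158^2
= 9.8696 * 210000.0 / 24964
= 83.0242 MPa

83.0242 MPa


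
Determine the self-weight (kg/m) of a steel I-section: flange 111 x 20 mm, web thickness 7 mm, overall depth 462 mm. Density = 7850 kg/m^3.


A_flanges = 2 * 111 * 20 = 4440 mm^2
A_web = (462 - 2 * 20) * 7 = 2954 mm^2
A_total = 4440 + 2954 = 7394 mm^2 = 0.007394 m^2
Weight = rho * A = 7850 * 0.007394 = 58.0429 kg/m

58.0429 kg/m


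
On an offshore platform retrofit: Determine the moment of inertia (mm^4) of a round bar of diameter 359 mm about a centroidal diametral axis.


r = d / 2 = 359 / 2 = 179.5 mm
I = pi * r^4 / 4 = pi * 179.5^4 / 4
= 815356791.54 mm^4

815356791.54 mm^4


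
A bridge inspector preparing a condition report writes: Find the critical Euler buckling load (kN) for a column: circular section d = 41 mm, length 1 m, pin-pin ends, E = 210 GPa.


I = pi * d^4 / 64 = 138709.22 mm^4
L = 1000.0 mm
P_cr = pi^2 * E * I / L^2
= 9.8696 * 210000.0 * 138709.22 / 1000.0^2
= 287491.07 N = 287.4911 kN

287.4911 kN


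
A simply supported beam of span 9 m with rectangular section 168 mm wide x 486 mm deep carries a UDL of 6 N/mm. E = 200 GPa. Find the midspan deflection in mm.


I = 168 * 486^3 / 12 = 1607077584.0 mm^4
L = 9000.0 mm, w = 6 N/mm, E = 200000.0 MPa
delta = 5 * w * L^4 / (384 * E * I)
= 5 * 6 * 9000.0^4 / (384 * 200000.0 * 1607077584.0)
= 1.5948 mm

1.5948 mm


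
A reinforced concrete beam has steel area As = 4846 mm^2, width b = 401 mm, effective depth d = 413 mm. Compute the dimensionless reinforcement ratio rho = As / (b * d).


rho = As / (b * d)
= 4846 / (401 * 413)
= 4846 / 165613
= 0.029261 (dimensionless)

0.029261 (dimensionless)


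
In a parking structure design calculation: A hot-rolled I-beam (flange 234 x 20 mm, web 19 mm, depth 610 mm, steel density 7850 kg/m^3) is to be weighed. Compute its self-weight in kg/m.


A_flanges = 2 * 234 * 20 = 9360 mm^2
A_web = (610 - 2 * 20) * 19 = 10830 mm^2
A_total = 9360 + 10830 = 20190 mm^2 = 0.020190 m^2
Weight = rho * A = 7850 * 0.020190 = 158.4915 kg/m

158.4915 kg/m


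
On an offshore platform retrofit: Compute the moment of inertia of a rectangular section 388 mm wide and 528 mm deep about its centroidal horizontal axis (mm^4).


I = b * h^3 / 12
= 388 * 528^3 / 12
= 388 * 147197952 / 12
= 4759400448.0 mm^4

4759400448.0 mm^4


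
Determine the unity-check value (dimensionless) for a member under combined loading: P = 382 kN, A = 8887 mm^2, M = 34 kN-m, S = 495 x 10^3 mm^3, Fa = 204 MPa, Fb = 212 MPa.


f_a = P / A = 382000.0 / 8887 = 42.9841 MPa
f_b = M / S = 34000000.0 / 495000.0 = 68.6869 MPa
Ratio = f_a / Fa + f_b / Fb
= 42.9841 / 204 + 68.6869 / 212
= 0.5347 (dimensionless)

0.5347 (dimensionless)


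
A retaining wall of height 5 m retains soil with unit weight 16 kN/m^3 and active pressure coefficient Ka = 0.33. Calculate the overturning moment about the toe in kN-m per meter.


Pa = 0.5 * Ka * gamma * H^2
= 0.5 * 0.33 * 16 * 5^2
= 66.0 kN/m
Arm = H / 3 = 5 / 3 = 1.6667 m
Mo = Pa * arm = Pa * H / 3 = 66.0 * 5 / 3 = 110.0 kN-m/m

110.0 kN-m/m


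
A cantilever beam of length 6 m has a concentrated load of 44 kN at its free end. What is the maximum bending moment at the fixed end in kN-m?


For a cantilever with a point load at the free end:
M_max = P * L = 44 * 6 = 264 kN-m

264 kN-m


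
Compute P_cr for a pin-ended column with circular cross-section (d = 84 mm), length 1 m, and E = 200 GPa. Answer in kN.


I = pi * d^4 / 64 = 2443920.32 mm^4
L = 1000.0 mm
P_cr = pi^2 * E * I / L^2
= 9.8696 * 200000.0 * 2443920.32 / 1000.0^2
= 4824105.36 N = 4824.1054 kN

4824.1054 kN


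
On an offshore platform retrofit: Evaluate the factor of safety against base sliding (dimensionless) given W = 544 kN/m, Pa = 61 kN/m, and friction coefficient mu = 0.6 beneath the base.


Resisting force = mu * W = 0.6 * 544 = 326.4 kN/m
FOS = Resisting / Driving = 326.4 / 61
= 5.3508 (dimensionless)

5.3508 (dimensionless)


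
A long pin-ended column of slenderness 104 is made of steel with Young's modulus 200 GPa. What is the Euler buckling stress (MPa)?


sigma_cr = pi^2 * E / lambda^2
= 9.8696 * 200000.0 / 104^2
= 9.8696 * 200000.0 / 10816
= 182.5001 MPa

182.5001 MPa


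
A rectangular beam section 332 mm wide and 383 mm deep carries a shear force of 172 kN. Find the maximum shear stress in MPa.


A = b * h = 332 * 383 = 127156 mm^2
V = 172 kN = 172000.0 N
tau_max = 1.5 * V / A = 1.5 * 172000.0 / 127156
= 2.029 MPa

2.029 MPa


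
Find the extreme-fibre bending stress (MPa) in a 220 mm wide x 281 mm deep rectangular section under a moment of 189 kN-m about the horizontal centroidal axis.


I = b * h^3 / 12 = 220 * 281^3 / 12 = 406780751.67 mm^4
y = h / 2 = 281 / 2 = 140.5 mm
M = 189 kN-m = 189000000.0 N-mm
sigma = M * y / I = 189000000.0 * 140.5 / 406780751.67
= 65.28 MPa

65.28 MPa


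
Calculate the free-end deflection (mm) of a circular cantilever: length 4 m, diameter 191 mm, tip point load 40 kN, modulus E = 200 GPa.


I = pi * d^4 / 64 = pi * 191^4 / 64 = 65328602.47 mm^4
L = 4000.0 mm, P = 40000.0 N, E = 200000.0 MPa
delta = P * L^3 / (3 * E * I)
= 40000.0 * 4000.0^3 / (3 * 200000.0 * 65328602.47)
= 65.3109 mm

65.3109 mm


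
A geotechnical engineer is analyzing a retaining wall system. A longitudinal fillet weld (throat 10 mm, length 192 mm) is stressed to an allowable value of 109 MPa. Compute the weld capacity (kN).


Strength = throat * length * allowable stress
= 10 * 192 * 109 N
= 209280 N
= 209.28 kN

209.28 kN


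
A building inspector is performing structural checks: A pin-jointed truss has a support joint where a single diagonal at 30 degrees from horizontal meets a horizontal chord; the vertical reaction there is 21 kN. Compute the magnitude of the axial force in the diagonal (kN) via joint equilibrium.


At the joint, only the diagonal has a vertical component, so vertical equilibrium gives:
F * sin(30) = 21
F = 21 / sin(30)
= 21 / 0.5
= 42.0 kN

42.0 kN


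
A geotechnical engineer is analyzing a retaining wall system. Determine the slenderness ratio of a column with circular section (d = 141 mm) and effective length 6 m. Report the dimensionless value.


Radius of gyration r = d / 4 = 141 / 4 = 35.25 mm
L_eff = 6000.0 mm
Slenderness ratio = L / r = 6000.0 / 35.25 = 170.21 (dimensionless)

170.21 (dimensionless)


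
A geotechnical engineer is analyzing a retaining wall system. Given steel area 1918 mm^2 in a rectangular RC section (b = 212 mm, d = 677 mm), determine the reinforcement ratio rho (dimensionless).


rho = As / (b * d)
= 1918 / (212 * 677)
= 1918 / 143524
= 0.013364 (dimensionless)

0.013364 (dimensionless)


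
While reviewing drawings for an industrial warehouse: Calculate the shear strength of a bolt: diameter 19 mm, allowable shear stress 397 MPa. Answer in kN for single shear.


A = pi * d^2 / 4 = pi * 19^2 / 4 = 283.5287 mm^2
V = f_v * A / 1000 = 397 * 283.5287 / 1000
= 112.5609 kN

112.5609 kN


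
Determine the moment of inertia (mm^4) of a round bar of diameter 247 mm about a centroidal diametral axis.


r = d / 2 = 247 / 2 = 123.5 mm
I = pi * r^4 / 4 = pi * 123.5^4 / 4
= 182708062.3 mm^4

182708062.3 mm^4


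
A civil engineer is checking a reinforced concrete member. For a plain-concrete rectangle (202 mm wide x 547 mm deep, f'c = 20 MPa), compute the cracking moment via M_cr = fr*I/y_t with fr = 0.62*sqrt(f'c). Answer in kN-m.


fr = 0.62 * sqrt(20) = 0.62 * 4.4721 = 2.7727 MPa
I = 202 * 547^3 / 12 = 2755066603.83 mm^4
y_t = 273.5 mm
M_cr = fr * I / y_t = 2.7727 * 2755066603.83 / 273.5 N-mm
= 27.9307 kN-m

27.9307 kN-m


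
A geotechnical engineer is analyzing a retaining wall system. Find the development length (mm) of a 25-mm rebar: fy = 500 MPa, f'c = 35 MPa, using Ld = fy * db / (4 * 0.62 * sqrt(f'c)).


Ld = (fy * db) / (4 * 0.62 * sqrt(f'c))
= (500 * 25) / (4 * 0.62 * sqrt(35))
= 12500 / 14.6719
= 851.97 mm

851.97 mm


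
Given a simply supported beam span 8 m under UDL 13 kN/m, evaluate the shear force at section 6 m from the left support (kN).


R_A = w * L / 2 = 13 * 8 / 2 = 52.0 kN
V(x) = R_A - w * x = 52.0 - 13 * 6
= -26.0 kN

-26.0 kN


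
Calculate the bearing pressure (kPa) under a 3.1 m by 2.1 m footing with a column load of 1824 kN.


A = 3.1 * 2.1 = 6.51 m^2
q = P / A = 1824 / 6.51
= 280.1843 kPa

280.1843 kPa


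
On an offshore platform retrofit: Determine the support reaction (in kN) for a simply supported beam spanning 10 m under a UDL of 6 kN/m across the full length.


Total load = w * L = 6 * 10 = 60 kN
By symmetry, each reaction R = total / 2 = 60 / 2 = 30.0 kN

30.0 kN


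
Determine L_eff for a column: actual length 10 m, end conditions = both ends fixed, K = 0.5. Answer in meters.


L_eff = K * L
= 0.5 * 10
= 5.0 m

5.0 m


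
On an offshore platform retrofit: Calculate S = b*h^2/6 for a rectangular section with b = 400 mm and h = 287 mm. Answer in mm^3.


S = b * h^2 / 6
= 400 * 287^2 / 6
= 400 * 82369 / 6
= 5491266.67 mm^3

5491266.67 mm^3


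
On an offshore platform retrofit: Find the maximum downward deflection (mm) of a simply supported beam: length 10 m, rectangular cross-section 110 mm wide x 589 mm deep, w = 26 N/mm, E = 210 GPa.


I = 110 * 589^3 / 12 = 1873084299.17 mm^4
L = 10000.0 mm, w = 26 N/mm, E = 210000.0 MPa
delta = 5 * w * L^4 / (384 * E * I)
= 5 * 26 * 10000.0^4 / (384 * 210000.0 * 1873084299.17)
= 8.6067 mm

8.6067 mm


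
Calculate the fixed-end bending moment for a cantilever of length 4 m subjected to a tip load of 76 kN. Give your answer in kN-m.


For a cantilever with a point load at the free end:
M_max = P * L = 76 * 4 = 304 kN-m

304 kN-m


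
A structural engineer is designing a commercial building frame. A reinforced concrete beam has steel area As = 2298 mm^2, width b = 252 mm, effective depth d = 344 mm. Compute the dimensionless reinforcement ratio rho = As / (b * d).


rho = As / (b * d)
= 2298 / (252 * 344)
= 2298 / 86688
= 0.026509 (dimensionless)

0.026509 (dimensionless)


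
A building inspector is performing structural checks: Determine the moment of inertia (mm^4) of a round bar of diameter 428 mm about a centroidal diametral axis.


r = d / 2 = 428 / 2 = 214.0 mm
I = pi * r^4 / 4 = pi * 214.0^4 / 4
= 1647194846.15 mm^4

1647194846.15 mm^4


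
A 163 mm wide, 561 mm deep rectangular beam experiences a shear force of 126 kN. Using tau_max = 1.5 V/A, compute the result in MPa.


A = b * h = 163 * 561 = 91443 mm^2
V = 126 kN = 126000.0 N
tau_max = 1.5 * V / A = 1.5 * 126000.0 / 91443
= 2.0669 MPa

2.0669 MPa


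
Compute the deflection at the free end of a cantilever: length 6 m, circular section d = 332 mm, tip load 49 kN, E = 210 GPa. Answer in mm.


I = pi * d^4 / 64 = pi * 332^4 / 64 = 596378850.42 mm^4
L = 6000.0 mm, P = 49000.0 N, E = 210000.0 MPa
delta = P * L^3 / (3 * E * I)
= 49000.0 * 6000.0^3 / (3 * 210000.0 * 596378850.42)
= 28.17 mm

28.17 mm


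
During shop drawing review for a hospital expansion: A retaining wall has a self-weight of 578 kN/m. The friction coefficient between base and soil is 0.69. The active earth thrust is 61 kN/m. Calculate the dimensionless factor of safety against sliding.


Resisting force = mu * W = 0.69 * 578 = 398.82 kN/m
FOS = Resisting / Driving = 398.82 / 61
= 6.538 (dimensionless)

6.538 (dimensionless)


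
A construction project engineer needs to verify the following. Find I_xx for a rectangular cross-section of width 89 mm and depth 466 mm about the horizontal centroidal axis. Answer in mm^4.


I = b * h^3 / 12
= 89 * 466^3 / 12
= 89 * 101194696 / 12
= 750527328.67 mm^4

750527328.67 mm^4


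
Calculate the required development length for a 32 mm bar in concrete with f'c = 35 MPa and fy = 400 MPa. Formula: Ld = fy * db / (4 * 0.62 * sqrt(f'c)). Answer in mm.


Ld = (fy * db) / (4 * 0.62 * sqrt(f'c))
= (400 * 32) / (4 * 0.62 * sqrt(35))
= 12800 / 14.6719
= 872.42 mm

872.42 mm


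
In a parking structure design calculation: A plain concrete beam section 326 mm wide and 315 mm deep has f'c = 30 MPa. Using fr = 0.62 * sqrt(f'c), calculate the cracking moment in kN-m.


fr = 0.62 * sqrt(30) = 0.62 * 5.4772 = 3.3959 MPa
I = 326 * 315^3 / 12 = 849117937.5 mm^4
y_t = 157.5 mm
M_cr = fr * I / y_t = 3.3959 * 849117937.5 / 157.5 N-mm
= 18.308 kN-m

18.308 kN-m


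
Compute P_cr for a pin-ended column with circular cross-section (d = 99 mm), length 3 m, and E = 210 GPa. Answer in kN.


I = pi * d^4 / 64 = 4715314.64 mm^4
L = 3000.0 mm
P_cr = pi^2 * E * I / L^2
= 9.8696 * 210000.0 * 4715314.64 / 3000.0^2
= 1085893.44 N = 1085.8934 kN

1085.8934 kN


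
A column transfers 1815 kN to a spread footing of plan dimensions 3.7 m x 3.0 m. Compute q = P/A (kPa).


A = 3.7 * 3.0 = 11.1 m^2
q = P / A = 1815 / 11.1
= 163.5135 kPa

163.5135 kPa


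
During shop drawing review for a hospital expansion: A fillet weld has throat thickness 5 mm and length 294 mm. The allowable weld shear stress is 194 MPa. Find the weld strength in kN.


Strength = throat * length * allowable stress
= 5 * 294 * 194 N
= 285180 N
= 285.18 kN

285.18 kN


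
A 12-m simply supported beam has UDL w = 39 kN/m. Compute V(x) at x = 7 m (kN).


R_A = w * L / 2 = 39 * 12 / 2 = 234.0 kN
V(x) = R_A - w * x = 234.0 - 39 * 7
= -39.0 kN

-39.0 kN


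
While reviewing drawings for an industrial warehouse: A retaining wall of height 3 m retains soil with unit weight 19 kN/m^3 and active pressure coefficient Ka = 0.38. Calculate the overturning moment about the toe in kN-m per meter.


Pa = 0.5 * Ka * gamma * H^2
= 0.5 * 0.38 * 19 * 3^2
= 32.49 kN/m
Arm = H / 3 = 3 / 3 = 1.0 m
Mo = Pa * arm = Pa * H / 3 = 32.49 * 3 / 3 = 32.49 kN-m/m

32.49 kN-m/m


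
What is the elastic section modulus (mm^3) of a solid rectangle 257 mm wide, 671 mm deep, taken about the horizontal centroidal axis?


S = b * h^2 / 6
= 257 * 671^2 / 6
= 257 * 450241 / 6
= 19285322.83 mm^3

19285322.83 mm^3


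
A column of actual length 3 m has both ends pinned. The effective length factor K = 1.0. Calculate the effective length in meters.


L_eff = K * L
= 1.0 * 3
= 3.0 m

3.0 m


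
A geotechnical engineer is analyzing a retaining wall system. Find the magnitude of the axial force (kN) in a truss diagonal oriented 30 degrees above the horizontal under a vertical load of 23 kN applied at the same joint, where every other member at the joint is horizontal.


At the joint, only the diagonal has a vertical component, so vertical equilibrium gives:
F * sin(30) = 23
F = 23 / sin(30)
= 23 / 0.5
= 46.0 kN

46.0 kN


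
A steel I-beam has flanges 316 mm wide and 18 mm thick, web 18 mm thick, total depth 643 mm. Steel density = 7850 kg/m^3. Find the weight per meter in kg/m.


A_flanges = 2 * 316 * 18 = 11376 mm^2
A_web = (643 - 2 * 18) * 18 = 10926 mm^2
A_total = 11376 + 10926 = 22302 mm^2 = 0.022302 m^2
Weight = rho * A = 7850 * 0.022302 = 175.0707 kg/m

175.0707 kg/m


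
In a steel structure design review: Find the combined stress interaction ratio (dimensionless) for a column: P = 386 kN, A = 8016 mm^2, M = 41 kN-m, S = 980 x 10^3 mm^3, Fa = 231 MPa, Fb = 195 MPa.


f_a = P / A = 386000.0 / 8016 = 48.1537 MPa
f_b = M / S = 41000000.0 / 980000.0 = 41.8367 MPa
Ratio = f_a / Fa + f_b / Fb
= 48.1537 / 231 + 41.8367 / 195
= 0.423 (dimensionless)

0.423 (dimensionless)


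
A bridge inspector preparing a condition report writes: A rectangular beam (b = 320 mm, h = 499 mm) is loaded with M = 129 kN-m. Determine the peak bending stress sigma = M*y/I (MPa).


I = b * h^3 / 12 = 320 * 499^3 / 12 = 3313373306.67 mm^4
y = h / 2 = 499 / 2 = 249.5 mm
M = 129 kN-m = 129000000.0 N-mm
sigma = M * y / I = 129000000.0 * 249.5 / 3313373306.67
= 9.71 MPa

9.71 MPa


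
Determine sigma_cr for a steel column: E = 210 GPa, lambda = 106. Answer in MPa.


sigma_cr = pi^2 * E / lambda^2
= 9.8696 * 210000.0 / 106^2
= 9.8696 * 210000.0 / 11236
= 184.4622 MPa

184.4622 MPa


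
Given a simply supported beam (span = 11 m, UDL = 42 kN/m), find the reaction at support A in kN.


Total load = w * L = 42 * 11 = 462 kN
By symmetry, each reaction R = total / 2 = 462 / 2 = 231.0 kN

231.0 kN


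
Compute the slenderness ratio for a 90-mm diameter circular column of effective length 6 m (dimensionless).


Radius of gyration r = d / 4 = 90 / 4 = 22.5 mm
L_eff = 6000.0 mm
Slenderness ratio = L / r = 6000.0 / 22.5 = 266.67 (dimensionless)

266.67 (dimensionless)


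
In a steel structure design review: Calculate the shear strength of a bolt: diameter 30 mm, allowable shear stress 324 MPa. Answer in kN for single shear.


A = pi * d^2 / 4 = pi * 30^2 / 4 = 706.8583 mm^2
V = f_v * A / 1000 = 324 * 706.8583 / 1000
= 229.0221 kN

229.0221 kN


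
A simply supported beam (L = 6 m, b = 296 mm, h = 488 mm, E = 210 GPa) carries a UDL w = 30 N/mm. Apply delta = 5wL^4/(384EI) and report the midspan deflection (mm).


I = 296 * 488^3 / 12 = 2866618709.33 mm^4
L = 6000.0 mm, w = 30 N/mm, E = 210000.0 MPa
delta = 5 * w * L^4 / (384 * E * I)
= 5 * 30 * 6000.0^4 / (384 * 210000.0 * 2866618709.33)
= 0.841 mm

0.841 mm


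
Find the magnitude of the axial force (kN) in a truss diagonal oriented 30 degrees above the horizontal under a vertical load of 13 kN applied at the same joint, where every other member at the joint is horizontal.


At the joint, only the diagonal has a vertical component, so vertical equilibrium gives:
F * sin(30) = 13
F = 13 / sin(30)
= 13 / 0.5
= 26.0 kN

26.0 kN


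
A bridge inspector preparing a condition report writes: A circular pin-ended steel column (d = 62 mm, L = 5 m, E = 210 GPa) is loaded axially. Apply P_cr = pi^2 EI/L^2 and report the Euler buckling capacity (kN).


I = pi * d^4 / 64 = 725331.7 mm^4
L = 5000.0 mm
P_cr = pi^2 * E * I / L^2
= 9.8696 * 210000.0 * 725331.7 / 5000.0^2
= 60133.39 N = 60.1334 kN

60.1334 kN


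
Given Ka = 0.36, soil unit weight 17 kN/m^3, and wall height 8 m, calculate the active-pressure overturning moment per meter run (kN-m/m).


Pa = 0.5 * Ka * gamma * H^2
= 0.5 * 0.36 * 17 * 8^2
= 195.84 kN/m
Arm = H / 3 = 8 / 3 = 2.6667 m
Mo = Pa * arm = Pa * H / 3 = 195.84 * 8 / 3 = 522.24 kN-m/m

522.24 kN-m/m


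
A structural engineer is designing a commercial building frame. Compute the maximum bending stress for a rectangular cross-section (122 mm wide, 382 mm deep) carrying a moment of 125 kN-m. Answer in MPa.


I = b * h^3 / 12 = 122 * 382^3 / 12 = 566720174.67 mm^4
y = h / 2 = 382 / 2 = 191.0 mm
M = 125 kN-m = 125000000.0 N-mm
sigma = M * y / I = 125000000.0 * 191.0 / 566720174.67
= 42.13 MPa

42.13 MPa


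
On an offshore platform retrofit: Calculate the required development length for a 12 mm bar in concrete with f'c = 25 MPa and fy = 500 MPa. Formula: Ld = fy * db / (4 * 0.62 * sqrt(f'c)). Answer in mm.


Ld = (fy * db) / (4 * 0.62 * sqrt(f'c))
= (500 * 12) / (4 * 0.62 * sqrt(25))
= 6000 / 12.4
= 483.87 mm

483.87 mm


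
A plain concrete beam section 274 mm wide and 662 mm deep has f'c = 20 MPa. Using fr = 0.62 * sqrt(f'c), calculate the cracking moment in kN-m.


fr = 0.62 * sqrt(20) = 0.62 * 4.4721 = 2.7727 MPa
I = 274 * 662^3 / 12 = 6624350222.67 mm^4
y_t = 331.0 mm
M_cr = fr * I / y_t = 2.7727 * 6624350222.67 / 331.0 N-mm
= 55.4909 kN-m

55.4909 kN-m


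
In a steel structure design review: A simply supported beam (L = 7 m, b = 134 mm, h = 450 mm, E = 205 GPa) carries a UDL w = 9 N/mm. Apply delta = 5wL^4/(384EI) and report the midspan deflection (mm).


I = 134 * 450^3 / 12 = 1017562500.0 mm^4
L = 7000.0 mm, w = 9 N/mm, E = 205000.0 MPa
delta = 5 * w * L^4 / (384 * E * I)
= 5 * 9 * 7000.0^4 / (384 * 205000.0 * 1017562500.0)
= 1.3488 mm

1.3488 mm


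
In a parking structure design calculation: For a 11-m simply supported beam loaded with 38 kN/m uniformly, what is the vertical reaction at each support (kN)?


Total load = w * L = 38 * 11 = 418 kN
By symmetry, each reaction R = total / 2 = 418 / 2 = 209.0 kN

209.0 kN


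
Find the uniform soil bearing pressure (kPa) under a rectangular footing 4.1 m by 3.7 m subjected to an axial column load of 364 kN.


A = 4.1 * 3.7 = 15.17 m^2
q = P / A = 364 / 15.17
= 23.9947 kPa

23.9947 kPa


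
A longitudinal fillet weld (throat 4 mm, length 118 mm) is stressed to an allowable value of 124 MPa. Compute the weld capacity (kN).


Strength = throat * length * allowable stress
= 4 * 118 * 124 N
= 58528 N
= 58.53 kN

58.53 kN


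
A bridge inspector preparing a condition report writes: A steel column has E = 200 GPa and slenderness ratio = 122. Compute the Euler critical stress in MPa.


sigma_cr = pi^2 * E / lambda^2
= 9.8696 * 200000.0 / 122^2
= 9.8696 * 200000.0 / 14884
= 132.6203 MPa

132.6203 MPa


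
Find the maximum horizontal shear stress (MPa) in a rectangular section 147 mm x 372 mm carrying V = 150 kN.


A = b * h = 147 * 372 = 54684 mm^2
V = 150 kN = 150000.0 N
tau_max = 1.5 * V / A = 1.5 * 150000.0 / 54684
= 4.1145 MPa

4.1145 MPa


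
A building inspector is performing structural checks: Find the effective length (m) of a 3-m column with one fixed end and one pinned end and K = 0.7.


L_eff = K * L
= 0.7 * 3
= 2.1 m

2.1 m


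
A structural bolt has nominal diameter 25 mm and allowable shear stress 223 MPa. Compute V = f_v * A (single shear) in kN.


A = pi * d^2 / 4 = pi * 25^2 / 4 = 490.8739 mm^2
V = f_v * A / 1000 = 223 * 490.8739 / 1000
= 109.4649 kN

109.4649 kN


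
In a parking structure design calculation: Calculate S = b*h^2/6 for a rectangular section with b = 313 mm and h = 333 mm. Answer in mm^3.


S = b * h^2 / 6
= 313 * 333^2 / 6
= 313 * 110889 / 6
= 5784709.5 mm^3

5784709.5 mm^3


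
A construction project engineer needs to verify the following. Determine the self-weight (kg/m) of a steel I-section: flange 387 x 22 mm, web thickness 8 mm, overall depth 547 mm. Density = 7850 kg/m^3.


A_flanges = 2 * 387 * 22 = 17028 mm^2
A_web = (547 - 2 * 22) * 8 = 4024 mm^2
A_total = 17028 + 4024 = 21052 mm^2 = 0.021052 m^2
Weight = rho * A = 7850 * 0.021052 = 165.2582 kg/m

165.2582 kg/m


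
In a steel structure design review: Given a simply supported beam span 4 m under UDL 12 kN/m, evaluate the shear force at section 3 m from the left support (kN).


R_A = w * L / 2 = 12 * 4 / 2 = 24.0 kN
V(x) = R_A - w * x = 24.0 - 12 * 3
= -12.0 kN

-12.0 kN


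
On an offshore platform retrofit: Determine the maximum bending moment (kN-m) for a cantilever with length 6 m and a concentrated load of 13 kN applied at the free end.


For a cantilever with a point load at the free end:
M_max = P * L = 13 * 6 = 78 kN-m

78 kN-m


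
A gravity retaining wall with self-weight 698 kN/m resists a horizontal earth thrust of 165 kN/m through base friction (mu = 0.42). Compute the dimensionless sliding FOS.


Resisting force = mu * W = 0.42 * 698 = 293.16 kN/m
FOS = Resisting / Driving = 293.16 / 165
= 1.7767 (dimensionless)

1.7767 (dimensionless)


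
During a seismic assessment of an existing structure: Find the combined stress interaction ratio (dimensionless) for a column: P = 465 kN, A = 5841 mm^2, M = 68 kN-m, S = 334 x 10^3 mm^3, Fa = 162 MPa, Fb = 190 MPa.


f_a = P / A = 465000.0 / 5841 = 79.6097 MPa
f_b = M / S = 68000000.0 / 334000.0 = 203.5928 MPa
Ratio = f_a / Fa + f_b / Fb
= 79.6097 / 162 + 203.5928 / 190
= 1.563 (dimensionless)

1.563 (dimensionless)


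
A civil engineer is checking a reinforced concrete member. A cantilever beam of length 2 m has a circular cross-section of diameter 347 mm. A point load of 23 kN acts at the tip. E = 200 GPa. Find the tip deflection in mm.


I = pi * d^4 / 64 = pi * 347^4 / 64 = 711684976.18 mm^4
L = 2000.0 mm, P = 23000.0 N, E = 200000.0 MPa
delta = P * L^3 / (3 * E * I)
= 23000.0 * 2000.0^3 / (3 * 200000.0 * 711684976.18)
= 0.4309 mm

0.4309 mm


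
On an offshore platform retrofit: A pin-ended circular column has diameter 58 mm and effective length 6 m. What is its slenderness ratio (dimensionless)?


Radius of gyration r = d / 4 = 58 / 4 = 14.5 mm
L_eff = 6000.0 mm
Slenderness ratio = L / r = 6000.0 / 14.5 = 413.79 (dimensionless)

413.79 (dimensionless)


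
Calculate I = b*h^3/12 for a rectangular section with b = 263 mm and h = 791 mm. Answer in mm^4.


I = b * h^3 / 12
= 263 * 791^3 / 12
= 263 * 494913671 / 12
= 10846857956.08 mm^4

10846857956.08 mm^4


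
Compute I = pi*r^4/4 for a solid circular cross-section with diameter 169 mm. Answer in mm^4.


r = d / 2 = 169 / 2 = 84.5 mm
I = pi * r^4 / 4 = pi * 84.5^4 / 4
= 40042088.13 mm^4

40042088.13 mm^4


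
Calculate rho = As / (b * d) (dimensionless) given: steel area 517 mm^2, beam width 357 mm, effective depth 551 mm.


rho = As / (b * d)
= 517 / (357 * 551)
= 517 / 196707
= 0.002628 (dimensionless)

0.002628 (dimensionless)


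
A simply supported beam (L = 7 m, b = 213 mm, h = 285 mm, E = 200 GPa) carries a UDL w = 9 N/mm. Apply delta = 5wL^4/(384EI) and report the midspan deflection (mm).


I = 213 * 285^3 / 12 = 410896968.75 mm^4
L = 7000.0 mm, w = 9 N/mm, E = 200000.0 MPa
delta = 5 * w * L^4 / (384 * E * I)
= 5 * 9 * 7000.0^4 / (384 * 200000.0 * 410896968.75)
= 3.4238 mm

3.4238 mm


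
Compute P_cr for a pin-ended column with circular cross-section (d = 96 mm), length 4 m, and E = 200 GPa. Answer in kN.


I = pi * d^4 / 64 = 4169220.18 mm^4
L = 4000.0 mm
P_cr = pi^2 * E * I / L^2
= 9.8696 * 200000.0 * 4169220.18 / 4000.0^2
= 514356.92 N = 514.3569 kN

514.3569 kN


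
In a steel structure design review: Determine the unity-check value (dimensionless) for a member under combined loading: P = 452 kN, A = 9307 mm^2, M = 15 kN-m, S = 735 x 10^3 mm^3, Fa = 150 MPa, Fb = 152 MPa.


f_a = P / A = 452000.0 / 9307 = 48.5656 MPa
f_b = M / S = 15000000.0 / 735000.0 = 20.4082 MPa
Ratio = f_a / Fa + f_b / Fb
= 48.5656 / 150 + 20.4082 / 152
= 0.458 (dimensionless)

0.458 (dimensionless)


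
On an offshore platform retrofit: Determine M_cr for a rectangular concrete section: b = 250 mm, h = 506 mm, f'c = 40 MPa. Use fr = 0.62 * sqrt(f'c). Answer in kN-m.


fr = 0.62 * sqrt(40) = 0.62 * 6.3246 = 3.9212 MPa
I = 250 * 506^3 / 12 = 2699046166.67 mm^4
y_t = 253.0 mm
M_cr = fr * I / y_t = 3.9212 * 2699046166.67 / 253.0 N-mm
= 41.8323 kN-m

41.8323 kN-m


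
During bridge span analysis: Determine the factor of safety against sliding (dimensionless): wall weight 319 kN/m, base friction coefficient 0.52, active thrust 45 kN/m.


Resisting force = mu * W = 0.52 * 319 = 165.88 kN/m
FOS = Resisting / Driving = 165.88 / 45
= 3.6862 (dimensionless)

3.6862 (dimensionless)


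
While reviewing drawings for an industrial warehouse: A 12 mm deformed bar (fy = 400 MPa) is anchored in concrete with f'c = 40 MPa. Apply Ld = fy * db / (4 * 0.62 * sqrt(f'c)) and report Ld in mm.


Ld = (fy * db) / (4 * 0.62 * sqrt(f'c))
= (400 * 12) / (4 * 0.62 * sqrt(40))
= 4800 / 15.6849
= 306.03 mm

306.03 mm


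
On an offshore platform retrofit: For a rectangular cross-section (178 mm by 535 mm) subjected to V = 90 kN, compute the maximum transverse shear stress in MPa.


A = b * h = 178 * 535 = 95230 mm^2
V = 90 kN = 90000.0 N
tau_max = 1.5 * V / A = 1.5 * 90000.0 / 95230
= 1.4176 MPa

1.4176 MPa


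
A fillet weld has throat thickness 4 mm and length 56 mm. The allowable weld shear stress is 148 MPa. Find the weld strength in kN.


Strength = throat * length * allowable stress
= 4 * 56 * 148 N
= 33152 N
= 33.15 kN

33.15 kN


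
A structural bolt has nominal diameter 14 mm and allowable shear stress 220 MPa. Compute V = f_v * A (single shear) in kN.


A = pi * d^2 / 4 = pi * 14^2 / 4 = 153.938 mm^2
V = f_v * A / 1000 = 220 * 153.938 / 1000
= 33.8664 kN

33.8664 kN


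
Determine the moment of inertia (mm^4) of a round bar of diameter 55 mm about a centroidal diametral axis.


r = d / 2 = 55 / 2 = 27.5 mm
I = pi * r^4 / 4 = pi * 27.5^4 / 4
= 449180.25 mm^4

449180.25 mm^4
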